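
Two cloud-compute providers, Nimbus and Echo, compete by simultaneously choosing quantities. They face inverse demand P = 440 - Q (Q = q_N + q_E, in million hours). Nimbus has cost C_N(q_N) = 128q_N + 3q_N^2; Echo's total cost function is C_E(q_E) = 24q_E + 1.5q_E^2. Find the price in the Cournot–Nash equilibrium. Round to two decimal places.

333.33

Nimbus's profit: π_N = (440 - Q)q_N - (128q_N + 3q_N²). Setting ∂π_N/∂q_N = 0: 312 - 8q_N - (q_E) = 0.
Echo's profit: π_E = (440 - Q)q_E - (24q_E + (3/2)q_E²). Setting ∂π_E/∂q_E = 0: 416 - 5q_E - (q_N) = 0.
Best responses: q_N = (312 - q_E)/8, q_E = (416 - q_N)/5.
Substituting one into the other gives q_N = 88/3 and q_E = 232/3.
Total output Q = 320/3, so price P = 440 - 320/3 = 1000/3.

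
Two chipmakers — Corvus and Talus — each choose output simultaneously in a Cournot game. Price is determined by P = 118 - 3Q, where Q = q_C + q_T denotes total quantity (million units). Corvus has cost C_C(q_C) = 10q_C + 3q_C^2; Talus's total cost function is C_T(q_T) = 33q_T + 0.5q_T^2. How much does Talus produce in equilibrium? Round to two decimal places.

Corvus's profit: π_C = (118 - 3Q)q_C - (10q_C + 3q_C²). Setting ∂π_C/∂q_C = 0: 108 - 12q_C - 3(q_T) = 0.
Talus's first-order condition: 85 - 7q_T - 3(q_C) = 0.
Rearranging gives the reaction functions q_C = (108 - 3q_T)/12 and q_T = (85 - 3q_C)/7.
Solving the pair: q_C = 167/25, q_T = 232/25.

9.28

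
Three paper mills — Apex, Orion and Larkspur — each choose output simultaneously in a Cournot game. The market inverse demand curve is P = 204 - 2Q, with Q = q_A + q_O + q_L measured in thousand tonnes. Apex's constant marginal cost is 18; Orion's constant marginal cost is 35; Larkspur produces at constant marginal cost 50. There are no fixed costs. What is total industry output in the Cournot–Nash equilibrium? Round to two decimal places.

63.63

Apex's profit: π_A = (204 - 2Q)q_A - (18q_A). Setting ∂π_A/∂q_A = 0: 186 - 4q_A - 2(q_O + q_L) = 0.
Orion's profit: π_O = (204 - 2Q)q_O - (35q_O). Setting ∂π_O/∂q_O = 0: 169 - 4q_O - 2(q_A + q_L) = 0.
Larkspur's first-order condition: 154 - 4q_L - 2(q_A + q_O) = 0.
Summing all 3 equations gives 509 − 8Q = 0, hence Q = 509/8.
Back-substituting: q_A = (186 − 509/4)/2 = 235/8, q_O = (169 − 509/4)/2 = 167/8, q_L = (154 − 509/4)/2 = 107/8.
Total output Q = 235/8 + 167/8 + 107/8 = 509/8.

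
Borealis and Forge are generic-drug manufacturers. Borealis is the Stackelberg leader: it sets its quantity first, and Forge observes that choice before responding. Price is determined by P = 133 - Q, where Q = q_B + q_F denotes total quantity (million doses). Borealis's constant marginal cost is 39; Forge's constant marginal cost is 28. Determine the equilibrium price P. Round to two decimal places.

Solve by backward induction. Given q_B, the follower Forge maximises π_F = (133 - q_B - q_F)q_F - 28q_F.
∂π_F/∂q_F = 105 - q_B - 2q_F = 0 gives the reaction function q_F = (105 - q_B)/2.
Borealis substitutes q_F(q_B) into its own profit: π_B = q_B(133 - q_B - (105 - q_B)/2) - 39q_B = (161/2 - (1/2)q_B)q_B - 39q_B.
Maximising: ∂π_B/∂q_B = 83/2 - q_B = 0, giving q_B = 83/2.
Then q_F = (105 - 83/2)/2 = 127/4.
Total output Q = 293/4, so price P = 133 - 293/4 = 239/4.

59.75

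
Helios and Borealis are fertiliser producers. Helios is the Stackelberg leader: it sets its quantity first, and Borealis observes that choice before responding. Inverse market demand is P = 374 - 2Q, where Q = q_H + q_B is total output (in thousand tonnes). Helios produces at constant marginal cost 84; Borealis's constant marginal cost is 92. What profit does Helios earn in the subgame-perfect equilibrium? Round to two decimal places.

The follower Borealis best-responds to any q_H: π_B = (374 - 2Q)q_B - 92q_B.
∂π_B/∂q_B = 282 - 2q_H - 4q_B = 0 gives the reaction function q_B = (282 - 2q_H)/4.
Helios substitutes q_B(q_H) into its own profit: π_H = q_H(374 - 2q_H - (282 - 2q_H)/2) - 84q_H = (233 - q_H)q_H - 84q_H.
The leader's first-order condition 149 - 2q_H = 0 yields q_H = 149/2.
Then q_B = (282 - 2·(149/2))/4 = 133/4.
Price P = 374 - 2·(431/4) = 317/2.
Helios's profit: (317/2 - 84)·(149/2) = 5550.2500.

5550.25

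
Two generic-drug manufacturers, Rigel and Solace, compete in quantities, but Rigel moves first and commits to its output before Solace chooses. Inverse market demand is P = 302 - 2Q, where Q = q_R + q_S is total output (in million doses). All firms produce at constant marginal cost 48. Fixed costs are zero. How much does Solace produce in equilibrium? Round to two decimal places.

31.75

Solve by backward induction. Given q_R, the follower Solace maximises π_S = (302 - 2q_R - 2q_S)q_S - 48q_S.
∂π_S/∂q_S = 254 - 2q_R - 4q_S = 0 gives the reaction function q_S = (254 - 2q_R)/4.
The leader anticipates this reaction. Substituting into P = 302 - 2Q gives P = 175 - q_R, so π_R = (175 - q_R)q_R - 48q_R.
The leader's first-order condition 127 - 2q_R = 0 yields q_R = 127/2.
Then q_S = (254 - 2·(127/2))/4 = 127/4.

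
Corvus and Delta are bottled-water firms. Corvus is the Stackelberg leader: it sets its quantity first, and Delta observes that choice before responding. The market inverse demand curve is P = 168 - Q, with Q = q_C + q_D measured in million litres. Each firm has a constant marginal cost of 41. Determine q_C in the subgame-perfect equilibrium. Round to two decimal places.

Solve by backward induction. Given q_C, the follower Delta maximises π_D = (168 - q_C - q_D)q_D - 41q_D.
Follower FOC: 127 - q_C - 2q_D = 0, so q_D(q_C) = (127 - q_C)/2.
The leader anticipates this reaction. Substituting into P = 168 - Q gives P = 209/2 - (1/2)q_C, so π_C = (209/2 - (1/2)q_C)q_C - 41q_C.
Leader FOC: 127/2 - q_C = 0, so q_C = 127/2.
Then q_D = (127 - 127/2)/2 = 127/4.

63.50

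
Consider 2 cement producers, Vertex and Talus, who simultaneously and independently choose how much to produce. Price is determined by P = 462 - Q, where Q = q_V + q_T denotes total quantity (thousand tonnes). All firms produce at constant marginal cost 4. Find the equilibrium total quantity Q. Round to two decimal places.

Each firm earns π_i = (462 - Q)q_i - 4q_i.
Setting ∂π_i/∂q_i = 0 with rivals' quantities fixed: 458 - 2q_i - q_j = 0.
By symmetry each firm produces the same amount; substituting q_j = q_i yields q_i = 458/3.
Total output Q = 458/3 + 458/3 = 916/3.

305.33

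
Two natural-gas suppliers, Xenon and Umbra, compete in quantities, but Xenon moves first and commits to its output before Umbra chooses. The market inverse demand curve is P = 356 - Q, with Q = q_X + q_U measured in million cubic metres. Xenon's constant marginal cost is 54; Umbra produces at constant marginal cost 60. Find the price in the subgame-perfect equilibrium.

131

Solve by backward induction. Given q_X, the follower Umbra maximises π_U = (356 - q_X - q_U)q_U - 60q_U.
Follower FOC: 296 - q_X - 2q_U = 0, so q_U(q_X) = (296 - q_X)/2.
Xenon substitutes q_U(q_X) into its own profit: π_X = q_X(356 - q_X - (296 - q_X)/2) - 54q_X = (208 - (1/2)q_X)q_X - 54q_X.
The leader's first-order condition 154 - q_X = 0 yields q_X = 154.
Then q_U = (296 - 154)/2 = 71.
Total output Q = 225, so price P = 356 - 225 = 131.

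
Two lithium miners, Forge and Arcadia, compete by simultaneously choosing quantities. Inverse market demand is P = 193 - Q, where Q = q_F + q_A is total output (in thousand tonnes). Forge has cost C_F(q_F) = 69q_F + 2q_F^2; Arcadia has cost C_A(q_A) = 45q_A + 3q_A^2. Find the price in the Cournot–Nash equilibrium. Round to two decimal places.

Forge's profit: π_F = (193 - Q)q_F - (69q_F + 2q_F²). Setting ∂π_F/∂q_F = 0: 124 - 6q_F - (q_A) = 0.
Arcadia's profit: π_A = (193 - Q)q_A - (45q_A + 3q_A²). Setting ∂π_A/∂q_A = 0: 148 - 8q_A - (q_F) = 0.
So q_F = (124 - q_A)/6 and q_A = (148 - q_F)/8.
Substituting one into the other gives q_F = 844/47 and q_A = 764/47.
Total output Q = 1608/47, so price P = 193 - 1608/47 = 158.7872.

158.79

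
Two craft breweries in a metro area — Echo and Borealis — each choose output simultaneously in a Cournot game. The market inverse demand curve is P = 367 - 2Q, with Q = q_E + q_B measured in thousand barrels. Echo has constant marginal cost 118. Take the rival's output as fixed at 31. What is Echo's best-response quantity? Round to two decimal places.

With the rival's output fixed at 31, Echo's profit is π_E = (367 - 2·31 - 2q_E)q_E - (118q_E) = (305 - 2q_E)q_E - (118q_E).
∂π_E/∂q_E = 187 - 4q_E = 0, so q_E = 187/4.

46.75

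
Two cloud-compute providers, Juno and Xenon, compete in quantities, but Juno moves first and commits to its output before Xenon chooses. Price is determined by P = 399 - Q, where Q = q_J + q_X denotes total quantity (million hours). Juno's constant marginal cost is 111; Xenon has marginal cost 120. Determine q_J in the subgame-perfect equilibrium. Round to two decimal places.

The follower Xenon best-responds to any q_J: π_X = (399 - Q)q_X - 120q_X.
Follower FOC: 279 - q_J - 2q_X = 0, so q_X(q_J) = (279 - q_J)/2.
The leader anticipates this reaction. Substituting into P = 399 - Q gives P = 519/2 - (1/2)q_J, so π_J = (519/2 - (1/2)q_J)q_J - 111q_J.
The leader's first-order condition 297/2 - q_J = 0 yields q_J = 297/2.
Then q_X = (279 - 297/2)/2 = 261/4.

148.50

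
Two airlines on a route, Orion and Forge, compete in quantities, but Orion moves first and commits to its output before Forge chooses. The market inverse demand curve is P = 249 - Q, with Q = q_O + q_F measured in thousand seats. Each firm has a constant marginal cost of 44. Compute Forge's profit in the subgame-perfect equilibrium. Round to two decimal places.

2626.56

The follower Forge best-responds to any q_O: π_F = (249 - Q)q_F - 44q_F.
∂π_F/∂q_F = 205 - q_O - 2q_F = 0 gives the reaction function q_F = (205 - q_O)/2.
Orion substitutes q_F(q_O) into its own profit: π_O = q_O(249 - q_O - (205 - q_O)/2) - 44q_O = (293/2 - (1/2)q_O)q_O - 44q_O.
Leader FOC: 205/2 - q_O = 0, so q_O = 205/2.
Then q_F = (205 - 205/2)/2 = 205/4.
Price P = 249 - 615/4 = 381/4.
Forge's profit: (381/4 - 44)·(205/4) = 2626.5625.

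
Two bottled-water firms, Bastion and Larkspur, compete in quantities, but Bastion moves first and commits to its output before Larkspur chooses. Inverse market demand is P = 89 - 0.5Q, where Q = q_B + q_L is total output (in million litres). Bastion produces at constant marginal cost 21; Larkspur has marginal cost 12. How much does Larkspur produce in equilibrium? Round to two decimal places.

The follower Larkspur best-responds to any q_B: π_L = (89 - 0.5Q)q_L - 12q_L.
Setting the follower's marginal profit to zero, 77 - (1/2)q_B - q_L = 0, i.e. q_L = (77 - (1/2)q_B).
Bastion substitutes q_L(q_B) into its own profit: π_B = q_B(89 - (1/2)q_B - (77 - (1/2)q_B)/2) - 21q_B = (101/2 - (1/4)q_B)q_B - 21q_B.
Maximising: ∂π_B/∂q_B = 59/2 - (1/2)q_B = 0, giving q_B = 59.
Then q_L = (77 - (1/2)·59) = 95/2.

47.50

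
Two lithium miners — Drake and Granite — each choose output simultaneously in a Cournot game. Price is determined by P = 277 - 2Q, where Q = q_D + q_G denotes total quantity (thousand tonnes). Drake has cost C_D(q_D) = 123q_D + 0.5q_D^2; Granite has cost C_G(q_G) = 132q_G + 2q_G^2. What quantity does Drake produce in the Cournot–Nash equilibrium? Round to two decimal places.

Drake's profit: π_D = (277 - 2Q)q_D - (123q_D + (1/2)q_D²). Setting ∂π_D/∂q_D = 0: 154 - 5q_D - 2(q_G) = 0.
Granite's profit: π_G = (277 - 2Q)q_G - (132q_G + 2q_G²). Setting ∂π_G/∂q_G = 0: 145 - 8q_G - 2(q_D) = 0.
Rearranging gives the reaction functions q_D = (154 - 2q_G)/5 and q_G = (145 - 2q_D)/8.
Solving the pair: q_D = 157/6, q_G = 139/12.

26.17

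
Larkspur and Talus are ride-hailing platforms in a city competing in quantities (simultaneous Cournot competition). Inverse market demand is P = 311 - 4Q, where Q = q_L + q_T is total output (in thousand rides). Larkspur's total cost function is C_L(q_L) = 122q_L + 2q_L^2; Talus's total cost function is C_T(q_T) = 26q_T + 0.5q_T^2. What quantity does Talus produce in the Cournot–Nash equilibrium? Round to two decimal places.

28.96

Larkspur's profit: π_L = (311 - 4Q)q_L - (122q_L + 2q_L²). Setting ∂π_L/∂q_L = 0: 189 - 12q_L - 4(q_T) = 0.
Talus's first-order condition: 285 - 9q_T - 4(q_L) = 0.
So q_L = (189 - 4q_T)/12 and q_T = (285 - 4q_L)/9.
Solving the pair: q_L = 561/92, q_T = 666/23.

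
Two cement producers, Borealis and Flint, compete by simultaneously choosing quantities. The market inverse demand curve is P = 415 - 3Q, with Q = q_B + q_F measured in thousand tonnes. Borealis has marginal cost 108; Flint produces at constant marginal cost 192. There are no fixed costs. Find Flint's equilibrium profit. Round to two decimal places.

Borealis's profit: π_B = (415 - 3Q)q_B - (108q_B). Setting ∂π_B/∂q_B = 0: 307 - 6q_B - 3(q_F) = 0.
Flint's first-order condition: 223 - 6q_F - 3(q_B) = 0.
Best responses: q_B = (307 - 3q_F)/6, q_F = (223 - 3q_B)/6.
Solving the pair: q_B = 391/9, q_F = 139/9.
Price P = 415 - 3·(530/9) = 715/3.
Flint's profit: (715/3 - 192)·(139/9) = 715.5926.

715.59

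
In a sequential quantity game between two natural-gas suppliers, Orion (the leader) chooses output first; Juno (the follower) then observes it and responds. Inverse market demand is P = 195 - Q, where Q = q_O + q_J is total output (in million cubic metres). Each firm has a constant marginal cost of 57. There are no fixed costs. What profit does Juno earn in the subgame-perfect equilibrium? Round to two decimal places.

The follower Juno best-responds to any q_O: π_J = (195 - Q)q_J - 57q_J.
Follower FOC: 138 - q_O - 2q_J = 0, so q_J(q_O) = (138 - q_O)/2.
Orion substitutes q_J(q_O) into its own profit: π_O = q_O(195 - q_O - (138 - q_O)/2) - 57q_O = (126 - (1/2)q_O)q_O - 57q_O.
The leader's first-order condition 69 - q_O = 0 yields q_O = 69.
Then q_J = (138 - 69)/2 = 69/2.
Price P = 195 - 207/2 = 183/2.
Juno's profit: (183/2 - 57)·(69/2) = 1190.2500.

1190.25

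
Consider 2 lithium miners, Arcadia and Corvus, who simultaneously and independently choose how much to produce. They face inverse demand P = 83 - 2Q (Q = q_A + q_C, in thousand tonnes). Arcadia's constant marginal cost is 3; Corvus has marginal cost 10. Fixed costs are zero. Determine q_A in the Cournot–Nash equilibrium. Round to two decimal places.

Arcadia's profit: π_A = (83 - 2Q)q_A - (3q_A). Setting ∂π_A/∂q_A = 0: 80 - 4q_A - 2(q_C) = 0.
Corvus's profit: π_C = (83 - 2Q)q_C - (10q_C). Setting ∂π_C/∂q_C = 0: 73 - 4q_C - 2(q_A) = 0.
So q_A = (80 - 2q_C)/4 and q_C = (73 - 2q_A)/4.
Solving the pair: q_A = 29/2, q_C = 11.

14.50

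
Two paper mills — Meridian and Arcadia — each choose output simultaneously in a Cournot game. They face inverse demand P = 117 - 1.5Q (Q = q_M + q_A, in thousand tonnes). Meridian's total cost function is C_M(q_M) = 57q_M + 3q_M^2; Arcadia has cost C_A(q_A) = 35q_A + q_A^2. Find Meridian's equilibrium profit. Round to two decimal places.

77.14

Meridian's profit: π_M = (117 - 1.5Q)q_M - (57q_M + 3q_M²). Setting ∂π_M/∂q_M = 0: 60 - 9q_M - (3/2)(q_A) = 0.
Arcadia's profit: π_A = (117 - 1.5Q)q_A - (35q_A + q_A²). Setting ∂π_A/∂q_A = 0: 82 - 5q_A - (3/2)(q_M) = 0.
So q_M = (60 - (3/2)q_A)/9 and q_A = (82 - (3/2)q_M)/5.
Solving the pair: q_M = 236/57, q_A = 288/19.
Price P = 117 - (3/2)·(1100/57) = 1673/19.
Meridian's profit: (1673/19)·(236/57) - 57·(236/57) - 3(236/57)² = 77.1413.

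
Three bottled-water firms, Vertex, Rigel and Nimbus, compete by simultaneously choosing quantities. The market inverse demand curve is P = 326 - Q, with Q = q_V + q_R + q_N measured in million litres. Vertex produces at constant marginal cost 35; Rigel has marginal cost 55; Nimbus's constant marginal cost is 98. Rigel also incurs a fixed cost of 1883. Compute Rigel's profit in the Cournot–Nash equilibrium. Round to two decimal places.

Vertex's profit: π_V = (326 - Q)q_V - (35q_V). Setting ∂π_V/∂q_V = 0: 291 - 2q_V - (q_R + q_N) = 0.
Rigel's profit: π_R = (326 - Q)q_R - (55q_R). Setting ∂π_R/∂q_R = 0: 271 - 2q_R - (q_V + q_N) = 0.
Nimbus's first-order condition: 228 - 2q_N - (q_V + q_R) = 0.
Adding the 3 conditions: 790 − 2Q − 2Q = 0, i.e. Q = 395/2.
Back-substituting: q_V = (291 − 395/2) = 187/2, q_R = (271 − 395/2) = 147/2, q_N = (228 − 395/2) = 61/2.
Price P = 326 - 395/2 = 257/2.
Rigel's profit: (257/2 - 55)·(147/2) - 1883 = 3519.2500.

3519.25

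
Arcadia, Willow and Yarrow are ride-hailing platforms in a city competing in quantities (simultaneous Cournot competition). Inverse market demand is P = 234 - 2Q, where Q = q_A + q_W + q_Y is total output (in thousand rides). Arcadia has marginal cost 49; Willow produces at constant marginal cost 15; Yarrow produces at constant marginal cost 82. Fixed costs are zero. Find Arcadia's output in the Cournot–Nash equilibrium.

23

Arcadia's profit: π_A = (234 - 2Q)q_A - (49q_A). Setting ∂π_A/∂q_A = 0: 185 - 4q_A - 2(q_W + q_Y) = 0.
Willow's profit: π_W = (234 - 2Q)q_W - (15q_W). Setting ∂π_W/∂q_W = 0: 219 - 4q_W - 2(q_A + q_Y) = 0.
Yarrow's first-order condition: 152 - 4q_Y - 2(q_A + q_W) = 0.
Adding the 3 first-order conditions: 556 − 8Q = 0, so Q = 139/2.
Back-substituting: q_A = (185 − 139)/2 = 23, q_W = (219 − 139)/2 = 40, q_Y = (152 − 139)/2 = 13/2.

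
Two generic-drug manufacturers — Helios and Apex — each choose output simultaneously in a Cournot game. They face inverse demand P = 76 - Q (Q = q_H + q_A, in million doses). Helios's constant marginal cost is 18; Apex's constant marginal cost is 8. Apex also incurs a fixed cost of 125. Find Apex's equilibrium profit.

Helios's profit: π_H = (76 - Q)q_H - (18q_H). Setting ∂π_H/∂q_H = 0: 58 - 2q_H - (q_A) = 0.
Apex's profit: π_A = (76 - Q)q_A - (8q_A). Setting ∂π_A/∂q_A = 0: 68 - 2q_A - (q_H) = 0.
So q_H = (58 - q_A)/2 and q_A = (68 - q_H)/2.
Solving the pair: q_H = 16, q_A = 26.
Price P = 76 - 42 = 34.
Apex's profit: (34 - 8)·26 - 125 = 551.

551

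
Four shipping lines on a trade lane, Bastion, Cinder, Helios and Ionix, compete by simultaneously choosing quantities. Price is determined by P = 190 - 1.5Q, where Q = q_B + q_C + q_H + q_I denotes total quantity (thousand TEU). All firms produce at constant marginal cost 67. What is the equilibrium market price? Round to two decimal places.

Each firm earns π_i = (190 - 1.5Q)q_i - 67q_i.
First-order condition (treating rivals' output as given): 123 - 3q_i - (3/2)·Σ_{j≠i} q_j = 0.
With identical firms every q_j equals q_i, so Σ_{j≠i} q_j = 3q_i and 123 = (15/2)q_i, giving q_i = 82/5.
Total output Q = 328/5, so price P = 190 - (3/2)·(328/5) = 458/5.

91.60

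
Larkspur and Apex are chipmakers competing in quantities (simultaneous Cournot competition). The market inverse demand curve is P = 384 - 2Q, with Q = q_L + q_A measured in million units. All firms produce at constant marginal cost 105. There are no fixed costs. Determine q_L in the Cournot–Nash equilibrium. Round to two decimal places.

46.50

Each firm earns π_i = (384 - 2Q)q_i - 105q_i.
First-order condition (treating rivals' output as given): 279 - 4q_i - 2q_j = 0.
By symmetry each firm produces the same amount; substituting q_j = q_i yields q_i = 279/6 = 93/2.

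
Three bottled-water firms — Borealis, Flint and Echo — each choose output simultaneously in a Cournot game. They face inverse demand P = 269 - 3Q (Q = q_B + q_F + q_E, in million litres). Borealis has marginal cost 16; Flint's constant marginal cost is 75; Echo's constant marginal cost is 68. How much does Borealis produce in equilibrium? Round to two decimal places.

30.33

Borealis's profit: π_B = (269 - 3Q)q_B - (16q_B). Setting ∂π_B/∂q_B = 0: 253 - 6q_B - 3(q_F + q_E) = 0.
Flint's first-order condition: 194 - 6q_F - 3(q_B + q_E) = 0.
Echo's profit: π_E = (269 - 3Q)q_E - (68q_E). Setting ∂π_E/∂q_E = 0: 201 - 6q_E - 3(q_B + q_F) = 0.
Adding the 3 first-order conditions: 648 − 12Q = 0, so Q = 54.
Back-substituting: q_B = (253 − 162)/3 = 91/3, q_F = (194 − 162)/3 = 32/3, q_E = (201 − 162)/3 = 13.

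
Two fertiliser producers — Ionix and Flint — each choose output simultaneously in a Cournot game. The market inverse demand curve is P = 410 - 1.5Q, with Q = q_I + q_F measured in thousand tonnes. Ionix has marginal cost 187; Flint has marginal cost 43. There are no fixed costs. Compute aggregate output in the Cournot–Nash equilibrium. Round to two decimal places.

Ionix's profit: π_I = (410 - 1.5Q)q_I - (187q_I). Setting ∂π_I/∂q_I = 0: 223 - 3q_I - (3/2)(q_F) = 0.
Flint's profit: π_F = (410 - 1.5Q)q_F - (43q_F). Setting ∂π_F/∂q_F = 0: 367 - 3q_F - (3/2)(q_I) = 0.
Rearranging gives the reaction functions q_I = (223 - (3/2)q_F)/3 and q_F = (367 - (3/2)q_I)/3.
Substituting one into the other gives q_I = 158/9 and q_F = 1022/9.
Total output Q = 158/9 + 1022/9 = 1180/9.

131.11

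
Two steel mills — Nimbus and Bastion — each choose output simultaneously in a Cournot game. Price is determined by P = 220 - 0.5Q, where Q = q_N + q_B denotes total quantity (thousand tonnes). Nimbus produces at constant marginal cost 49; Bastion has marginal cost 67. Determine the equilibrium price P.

112

Nimbus's profit: π_N = (220 - 0.5Q)q_N - (49q_N). Setting ∂π_N/∂q_N = 0: 171 - q_N - (1/2)(q_B) = 0.
Bastion's profit: π_B = (220 - 0.5Q)q_B - (67q_B). Setting ∂π_B/∂q_B = 0: 153 - q_B - (1/2)(q_N) = 0.
So q_N = (171 - (1/2)q_B) and q_B = (153 - (1/2)q_N).
Substituting one into the other gives q_N = 126 and q_B = 90.
Total output Q = 216, so price P = 220 - (1/2)·216 = 112.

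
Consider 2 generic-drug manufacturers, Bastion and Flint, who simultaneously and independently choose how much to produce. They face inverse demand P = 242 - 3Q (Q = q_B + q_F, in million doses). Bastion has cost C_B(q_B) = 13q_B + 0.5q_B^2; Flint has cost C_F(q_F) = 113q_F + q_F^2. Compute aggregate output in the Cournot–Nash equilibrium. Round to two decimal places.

35.34

Bastion's profit: π_B = (242 - 3Q)q_B - (13q_B + (1/2)q_B²). Setting ∂π_B/∂q_B = 0: 229 - 7q_B - 3(q_F) = 0.
Flint's profit: π_F = (242 - 3Q)q_F - (113q_F + q_F²). Setting ∂π_F/∂q_F = 0: 129 - 8q_F - 3(q_B) = 0.
Rearranging gives the reaction functions q_B = (229 - 3q_F)/7 and q_F = (129 - 3q_B)/8.
Substituting one into the other gives q_B = 1445/47 and q_F = 216/47.
Total output Q = 1445/47 + 216/47 = 1661/47.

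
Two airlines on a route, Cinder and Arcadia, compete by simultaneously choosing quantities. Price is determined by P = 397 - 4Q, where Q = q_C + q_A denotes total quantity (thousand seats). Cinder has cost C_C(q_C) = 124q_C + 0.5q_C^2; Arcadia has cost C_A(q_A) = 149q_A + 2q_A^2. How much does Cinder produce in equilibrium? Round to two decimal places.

Cinder's profit: π_C = (397 - 4Q)q_C - (124q_C + (1/2)q_C²). Setting ∂π_C/∂q_C = 0: 273 - 9q_C - 4(q_A) = 0.
Arcadia's first-order condition: 248 - 12q_A - 4(q_C) = 0.
So q_C = (273 - 4q_A)/9 and q_A = (248 - 4q_C)/12.
Substituting one into the other gives q_C = 571/23 and q_A = 285/23.

24.83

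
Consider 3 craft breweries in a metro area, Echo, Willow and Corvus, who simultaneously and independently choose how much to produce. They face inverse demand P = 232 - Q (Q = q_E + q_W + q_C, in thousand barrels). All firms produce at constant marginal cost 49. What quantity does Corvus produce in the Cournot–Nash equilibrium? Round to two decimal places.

45.75

Each firm earns π_i = (232 - Q)q_i - 49q_i.
Setting ∂π_i/∂q_i = 0 with rivals' quantities fixed: 183 - 2q_i - Σ_{j≠i} q_j = 0.
With identical firms every q_j equals q_i, so Σ_{j≠i} q_j = 2q_i and 183 = 4q_i, giving q_i = 183/4.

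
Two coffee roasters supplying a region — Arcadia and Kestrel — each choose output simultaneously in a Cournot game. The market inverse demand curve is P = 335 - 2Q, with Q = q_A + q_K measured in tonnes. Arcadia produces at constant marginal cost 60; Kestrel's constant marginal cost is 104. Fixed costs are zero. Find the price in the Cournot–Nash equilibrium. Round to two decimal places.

166.33

Arcadia's profit: π_A = (335 - 2Q)q_A - (60q_A). Setting ∂π_A/∂q_A = 0: 275 - 4q_A - 2(q_K) = 0.
Kestrel's first-order condition: 231 - 4q_K - 2(q_A) = 0.
Best responses: q_A = (275 - 2q_K)/4, q_K = (231 - 2q_A)/4.
Solving the pair: q_A = 319/6, q_K = 187/6.
Total output Q = 253/3, so price P = 335 - 2·(253/3) = 499/3.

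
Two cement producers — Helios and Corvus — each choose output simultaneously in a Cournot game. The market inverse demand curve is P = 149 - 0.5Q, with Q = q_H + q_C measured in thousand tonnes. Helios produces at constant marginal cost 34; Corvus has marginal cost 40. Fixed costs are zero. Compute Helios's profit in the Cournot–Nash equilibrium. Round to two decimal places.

Helios's profit: π_H = (149 - 0.5Q)q_H - (34q_H). Setting ∂π_H/∂q_H = 0: 115 - q_H - (1/2)(q_C) = 0.
Corvus's profit: π_C = (149 - 0.5Q)q_C - (40q_C). Setting ∂π_C/∂q_C = 0: 109 - q_C - (1/2)(q_H) = 0.
Rearranging gives the reaction functions q_H = (115 - (1/2)q_C) and q_C = (109 - (1/2)q_H).
Solving the pair: q_H = 242/3, q_C = 206/3.
Price P = 149 - (1/2)·(448/3) = 223/3.
Helios's profit: (223/3 - 34)·(242/3) = 3253.5556.

3253.56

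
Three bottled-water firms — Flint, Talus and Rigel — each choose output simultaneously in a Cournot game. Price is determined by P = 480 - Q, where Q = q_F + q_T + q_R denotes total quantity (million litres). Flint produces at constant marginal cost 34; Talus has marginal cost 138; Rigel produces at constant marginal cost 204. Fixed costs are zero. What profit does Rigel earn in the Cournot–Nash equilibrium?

Flint's profit: π_F = (480 - Q)q_F - (34q_F). Setting ∂π_F/∂q_F = 0: 446 - 2q_F - (q_T + q_R) = 0.
Talus's first-order condition: 342 - 2q_T - (q_F + q_R) = 0.
Rigel's first-order condition: 276 - 2q_R - (q_F + q_T) = 0.
Adding the 3 conditions: 1064 − 2Q − 2Q = 0, i.e. Q = 266.
Back-substituting: q_F = (446 − 266) = 180, q_T = (342 − 266) = 76, q_R = (276 − 266) = 10.
Price P = 480 - 266 = 214.
Rigel's profit: (214 - 204)·10 = 100.

100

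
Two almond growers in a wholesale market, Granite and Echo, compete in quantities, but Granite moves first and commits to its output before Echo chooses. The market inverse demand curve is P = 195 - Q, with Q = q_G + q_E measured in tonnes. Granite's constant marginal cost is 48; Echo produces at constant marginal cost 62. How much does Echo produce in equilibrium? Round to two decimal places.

26.25

Solve by backward induction. Given q_G, the follower Echo maximises π_E = (195 - q_G - q_E)q_E - 62q_E.
Follower FOC: 133 - q_G - 2q_E = 0, so q_E(q_G) = (133 - q_G)/2.
The leader anticipates this reaction. Substituting into P = 195 - Q gives P = 257/2 - (1/2)q_G, so π_G = (257/2 - (1/2)q_G)q_G - 48q_G.
Maximising: ∂π_G/∂q_G = 161/2 - q_G = 0, giving q_G = 161/2.
Then q_E = (133 - 161/2)/2 = 105/4.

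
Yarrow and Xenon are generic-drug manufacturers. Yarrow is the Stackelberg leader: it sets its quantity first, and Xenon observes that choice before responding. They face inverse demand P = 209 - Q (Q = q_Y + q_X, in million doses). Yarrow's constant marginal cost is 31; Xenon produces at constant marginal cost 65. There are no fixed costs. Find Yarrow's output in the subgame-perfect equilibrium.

106

Solve by backward induction. Given q_Y, the follower Xenon maximises π_X = (209 - q_Y - q_X)q_X - 65q_X.
Follower FOC: 144 - q_Y - 2q_X = 0, so q_X(q_Y) = (144 - q_Y)/2.
The leader anticipates this reaction. Substituting into P = 209 - Q gives P = 137 - (1/2)q_Y, so π_Y = (137 - (1/2)q_Y)q_Y - 31q_Y.
Maximising: ∂π_Y/∂q_Y = 106 - q_Y = 0, giving q_Y = 106.
Then q_X = (144 - 106)/2 = 19.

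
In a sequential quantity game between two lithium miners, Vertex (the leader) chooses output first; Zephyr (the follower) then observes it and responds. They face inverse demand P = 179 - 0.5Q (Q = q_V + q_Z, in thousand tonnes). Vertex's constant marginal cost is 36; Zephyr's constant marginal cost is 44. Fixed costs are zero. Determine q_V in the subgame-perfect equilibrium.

151

Solve by backward induction. Given q_V, the follower Zephyr maximises π_Z = (179 - (1/2)q_V - (1/2)q_Z)q_Z - 44q_Z.
Setting the follower's marginal profit to zero, 135 - (1/2)q_V - q_Z = 0, i.e. q_Z = (135 - (1/2)q_V).
Vertex substitutes q_Z(q_V) into its own profit: π_V = q_V(179 - (1/2)q_V - (135 - (1/2)q_V)/2) - 36q_V = (223/2 - (1/4)q_V)q_V - 36q_V.
The leader's first-order condition 151/2 - (1/2)q_V = 0 yields q_V = 151.
Then q_Z = (135 - (1/2)·151) = 119/2.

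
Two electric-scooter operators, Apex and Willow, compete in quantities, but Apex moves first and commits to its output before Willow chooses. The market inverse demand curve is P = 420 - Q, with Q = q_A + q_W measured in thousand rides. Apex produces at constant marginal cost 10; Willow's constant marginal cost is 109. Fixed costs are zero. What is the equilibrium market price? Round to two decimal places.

137.25

Solve by backward induction. Given q_A, the follower Willow maximises π_W = (420 - q_A - q_W)q_W - 109q_W.
Setting the follower's marginal profit to zero, 311 - q_A - 2q_W = 0, i.e. q_W = (311 - q_A)/2.
Apex substitutes q_W(q_A) into its own profit: π_A = q_A(420 - q_A - (311 - q_A)/2) - 10q_A = (529/2 - (1/2)q_A)q_A - 10q_A.
The leader's first-order condition 509/2 - q_A = 0 yields q_A = 509/2.
Then q_W = (311 - 509/2)/2 = 113/4.
Total output Q = 1131/4, so price P = 420 - 1131/4 = 549/4.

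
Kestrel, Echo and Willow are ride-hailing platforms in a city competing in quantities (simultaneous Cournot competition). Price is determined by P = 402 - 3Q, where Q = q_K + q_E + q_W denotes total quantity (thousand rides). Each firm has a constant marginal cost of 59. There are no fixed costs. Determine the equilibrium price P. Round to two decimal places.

144.75

A representative firm's profit is π_i = q_i(402 - 3Q) - 59q_i.
Setting ∂π_i/∂q_i = 0 with rivals' quantities fixed: 343 - 6q_i - 3·Σ_{j≠i} q_j = 0.
With identical firms every q_j equals q_i, so Σ_{j≠i} q_j = 2q_i and 343 = 12q_i, giving q_i = 343/12.
Total output Q = 343/4, so price P = 402 - 3·(343/4) = 579/4.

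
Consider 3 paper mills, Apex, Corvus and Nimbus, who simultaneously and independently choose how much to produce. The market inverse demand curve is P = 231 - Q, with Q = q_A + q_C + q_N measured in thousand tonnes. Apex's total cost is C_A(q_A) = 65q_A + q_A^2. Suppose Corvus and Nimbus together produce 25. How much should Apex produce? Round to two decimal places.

35.25

With rivals' combined output fixed at 25, Apex's profit is π_A = (231 - 25 - q_A)q_A - (65q_A + q_A²) = (206 - q_A)q_A - (65q_A + q_A²).
∂π_A/∂q_A = 141 - 4q_A = 0, so q_A = 141/4.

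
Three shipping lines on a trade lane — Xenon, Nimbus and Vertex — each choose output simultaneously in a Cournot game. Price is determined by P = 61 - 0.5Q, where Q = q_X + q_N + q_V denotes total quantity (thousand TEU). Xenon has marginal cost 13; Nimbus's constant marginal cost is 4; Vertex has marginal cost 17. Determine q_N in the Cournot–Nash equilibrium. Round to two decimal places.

39.50

Xenon's profit: π_X = (61 - 0.5Q)q_X - (13q_X). Setting ∂π_X/∂q_X = 0: 48 - q_X - (1/2)(q_N + q_V) = 0.
Nimbus's first-order condition: 57 - q_N - (1/2)(q_X + q_V) = 0.
Vertex's profit: π_V = (61 - 0.5Q)q_V - (17q_V). Setting ∂π_V/∂q_V = 0: 44 - q_V - (1/2)(q_X + q_N) = 0.
Summing all 3 equations gives 149 − 2Q = 0, hence Q = 149/2.
Back-substituting: q_X = (48 − 149/4)/(1/2) = 43/2, q_N = (57 − 149/4)/(1/2) = 79/2, q_V = (44 − 149/4)/(1/2) = 27/2.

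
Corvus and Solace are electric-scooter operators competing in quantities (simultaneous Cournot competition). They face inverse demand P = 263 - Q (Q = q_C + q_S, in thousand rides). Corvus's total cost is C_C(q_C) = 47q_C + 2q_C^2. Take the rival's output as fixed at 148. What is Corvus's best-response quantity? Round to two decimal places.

11.33

With the rival's output fixed at 148, Corvus's profit is π_C = (263 - 148 - q_C)q_C - (47q_C + 2q_C²) = (115 - q_C)q_C - (47q_C + 2q_C²).
∂π_C/∂q_C = 68 - 6q_C = 0, so q_C = 34/3.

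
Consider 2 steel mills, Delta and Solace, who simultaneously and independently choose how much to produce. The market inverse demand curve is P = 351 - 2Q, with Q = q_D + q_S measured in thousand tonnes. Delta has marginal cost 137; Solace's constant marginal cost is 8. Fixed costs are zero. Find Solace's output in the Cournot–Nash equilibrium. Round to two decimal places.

78.67

Delta's profit: π_D = (351 - 2Q)q_D - (137q_D). Setting ∂π_D/∂q_D = 0: 214 - 4q_D - 2(q_S) = 0.
Solace's first-order condition: 343 - 4q_S - 2(q_D) = 0.
So q_D = (214 - 2q_S)/4 and q_S = (343 - 2q_D)/4.
Substituting one into the other gives q_D = 85/6 and q_S = 236/3.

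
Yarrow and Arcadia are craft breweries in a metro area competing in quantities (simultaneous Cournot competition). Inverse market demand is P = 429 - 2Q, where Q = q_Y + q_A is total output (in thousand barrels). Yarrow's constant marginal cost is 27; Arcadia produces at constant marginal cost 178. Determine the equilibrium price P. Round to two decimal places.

211.33

Yarrow's profit: π_Y = (429 - 2Q)q_Y - (27q_Y). Setting ∂π_Y/∂q_Y = 0: 402 - 4q_Y - 2(q_A) = 0.
Arcadia's profit: π_A = (429 - 2Q)q_A - (178q_A). Setting ∂π_A/∂q_A = 0: 251 - 4q_A - 2(q_Y) = 0.
Best responses: q_Y = (402 - 2q_A)/4, q_A = (251 - 2q_Y)/4.
Substituting one into the other gives q_Y = 553/6 and q_A = 50/3.
Total output Q = 653/6, so price P = 429 - 2·(653/6) = 634/3.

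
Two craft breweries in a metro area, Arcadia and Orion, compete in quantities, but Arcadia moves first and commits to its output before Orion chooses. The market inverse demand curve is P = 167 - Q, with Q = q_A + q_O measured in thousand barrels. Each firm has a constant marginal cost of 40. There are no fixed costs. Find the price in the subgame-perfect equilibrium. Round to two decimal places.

The follower Orion best-responds to any q_A: π_O = (167 - Q)q_O - 40q_O.
∂π_O/∂q_O = 127 - q_A - 2q_O = 0 gives the reaction function q_O = (127 - q_A)/2.
Arcadia substitutes q_O(q_A) into its own profit: π_A = q_A(167 - q_A - (127 - q_A)/2) - 40q_A = (207/2 - (1/2)q_A)q_A - 40q_A.
Maximising: ∂π_A/∂q_A = 127/2 - q_A = 0, giving q_A = 127/2.
Then q_O = (127 - 127/2)/2 = 127/4.
Total output Q = 381/4, so price P = 167 - 381/4 = 287/4.

71.75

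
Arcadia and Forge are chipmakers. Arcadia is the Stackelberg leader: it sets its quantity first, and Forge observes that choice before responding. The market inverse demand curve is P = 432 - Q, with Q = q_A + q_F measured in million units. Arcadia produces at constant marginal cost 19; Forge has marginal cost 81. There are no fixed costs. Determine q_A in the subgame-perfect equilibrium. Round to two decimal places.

237.50

Solve by backward induction. Given q_A, the follower Forge maximises π_F = (432 - q_A - q_F)q_F - 81q_F.
∂π_F/∂q_F = 351 - q_A - 2q_F = 0 gives the reaction function q_F = (351 - q_A)/2.
Arcadia substitutes q_F(q_A) into its own profit: π_A = q_A(432 - q_A - (351 - q_A)/2) - 19q_A = (513/2 - (1/2)q_A)q_A - 19q_A.
Maximising: ∂π_A/∂q_A = 475/2 - q_A = 0, giving q_A = 475/2.
Then q_F = (351 - 475/2)/2 = 227/4.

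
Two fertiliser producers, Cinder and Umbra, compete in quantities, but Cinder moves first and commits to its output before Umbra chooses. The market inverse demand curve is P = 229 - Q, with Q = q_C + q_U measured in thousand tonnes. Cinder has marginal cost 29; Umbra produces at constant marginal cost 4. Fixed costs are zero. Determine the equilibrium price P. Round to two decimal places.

72.75

The follower Umbra best-responds to any q_C: π_U = (229 - Q)q_U - 4q_U.
Follower FOC: 225 - q_C - 2q_U = 0, so q_U(q_C) = (225 - q_C)/2.
The leader anticipates this reaction. Substituting into P = 229 - Q gives P = 233/2 - (1/2)q_C, so π_C = (233/2 - (1/2)q_C)q_C - 29q_C.
Leader FOC: 175/2 - q_C = 0, so q_C = 175/2.
Then q_U = (225 - 175/2)/2 = 275/4.
Total output Q = 625/4, so price P = 229 - 625/4 = 291/4.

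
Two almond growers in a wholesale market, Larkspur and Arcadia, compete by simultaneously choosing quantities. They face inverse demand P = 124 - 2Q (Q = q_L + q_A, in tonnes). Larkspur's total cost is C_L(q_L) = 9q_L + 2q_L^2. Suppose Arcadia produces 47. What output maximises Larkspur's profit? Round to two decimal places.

2.63

With the rival's output fixed at 47, Larkspur's profit is π_L = (124 - 2·47 - 2q_L)q_L - (9q_L + 2q_L²) = (30 - 2q_L)q_L - (9q_L + 2q_L²).
∂π_L/∂q_L = 21 - 8q_L = 0, so q_L = 21/8.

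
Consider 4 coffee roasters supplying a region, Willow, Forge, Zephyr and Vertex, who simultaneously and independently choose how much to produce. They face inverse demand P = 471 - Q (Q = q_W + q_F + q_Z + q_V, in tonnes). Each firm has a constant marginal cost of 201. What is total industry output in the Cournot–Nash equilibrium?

Each firm earns π_i = (471 - Q)q_i - 201q_i.
First-order condition (treating rivals' output as given): 270 - 2q_i - Σ_{j≠i} q_j = 0.
With identical firms every q_j equals q_i, so Σ_{j≠i} q_j = 3q_i and 270 = 5q_i, giving q_i = 54.
Total output Q = 54 + 54 + 54 + 54 = 216.

216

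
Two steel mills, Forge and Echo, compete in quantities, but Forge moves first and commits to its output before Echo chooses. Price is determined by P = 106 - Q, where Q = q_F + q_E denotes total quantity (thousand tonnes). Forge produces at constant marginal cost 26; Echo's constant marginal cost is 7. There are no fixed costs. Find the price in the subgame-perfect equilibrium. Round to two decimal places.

41.25

Solve by backward induction. Given q_F, the follower Echo maximises π_E = (106 - q_F - q_E)q_E - 7q_E.
Follower FOC: 99 - q_F - 2q_E = 0, so q_E(q_F) = (99 - q_F)/2.
The leader anticipates this reaction. Substituting into P = 106 - Q gives P = 113/2 - (1/2)q_F, so π_F = (113/2 - (1/2)q_F)q_F - 26q_F.
Leader FOC: 61/2 - q_F = 0, so q_F = 61/2.
Then q_E = (99 - 61/2)/2 = 137/4.
Total output Q = 259/4, so price P = 106 - 259/4 = 165/4.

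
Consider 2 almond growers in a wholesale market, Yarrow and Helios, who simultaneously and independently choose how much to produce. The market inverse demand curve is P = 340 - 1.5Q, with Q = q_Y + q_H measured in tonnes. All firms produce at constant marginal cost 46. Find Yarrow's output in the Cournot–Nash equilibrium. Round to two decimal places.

Each firm earns π_i = (340 - 1.5Q)q_i - 46q_i.
First-order condition (treating rivals' output as given): 294 - 3q_i - (3/2)q_j = 0.
By symmetry each firm produces the same amount; substituting q_j = q_i yields q_i = 294/(9/2) = 196/3.

65.33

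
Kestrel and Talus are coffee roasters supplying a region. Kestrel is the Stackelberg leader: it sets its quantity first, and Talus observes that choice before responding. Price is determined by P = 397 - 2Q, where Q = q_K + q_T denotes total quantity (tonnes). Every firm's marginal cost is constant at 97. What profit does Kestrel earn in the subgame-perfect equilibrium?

5625

Solve by backward induction. Given q_K, the follower Talus maximises π_T = (397 - 2q_K - 2q_T)q_T - 97q_T.
Follower FOC: 300 - 2q_K - 4q_T = 0, so q_T(q_K) = (300 - 2q_K)/4.
Kestrel substitutes q_T(q_K) into its own profit: π_K = q_K(397 - 2q_K - (300 - 2q_K)/2) - 97q_K = (247 - q_K)q_K - 97q_K.
The leader's first-order condition 150 - 2q_K = 0 yields q_K = 75.
Then q_T = (300 - 2·75)/4 = 75/2.
Price P = 397 - 2·(225/2) = 172.
Kestrel's profit: (172 - 97)·75 = 5625.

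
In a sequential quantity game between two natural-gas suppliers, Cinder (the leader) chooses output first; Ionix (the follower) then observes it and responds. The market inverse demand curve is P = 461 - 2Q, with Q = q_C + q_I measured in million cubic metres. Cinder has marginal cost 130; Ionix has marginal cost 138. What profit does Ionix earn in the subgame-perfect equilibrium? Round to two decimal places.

Solve by backward induction. Given q_C, the follower Ionix maximises π_I = (461 - 2q_C - 2q_I)q_I - 138q_I.
Follower FOC: 323 - 2q_C - 4q_I = 0, so q_I(q_C) = (323 - 2q_C)/4.
The leader anticipates this reaction. Substituting into P = 461 - 2Q gives P = 599/2 - q_C, so π_C = (599/2 - q_C)q_C - 130q_C.
Maximising: ∂π_C/∂q_C = 339/2 - 2q_C = 0, giving q_C = 339/4.
Then q_I = (323 - 2·(339/4))/4 = 307/8.
Price P = 461 - 2·(985/8) = 859/4.
Ionix's profit: (859/4 - 138)·(307/8) = 2945.2813.

2945.28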